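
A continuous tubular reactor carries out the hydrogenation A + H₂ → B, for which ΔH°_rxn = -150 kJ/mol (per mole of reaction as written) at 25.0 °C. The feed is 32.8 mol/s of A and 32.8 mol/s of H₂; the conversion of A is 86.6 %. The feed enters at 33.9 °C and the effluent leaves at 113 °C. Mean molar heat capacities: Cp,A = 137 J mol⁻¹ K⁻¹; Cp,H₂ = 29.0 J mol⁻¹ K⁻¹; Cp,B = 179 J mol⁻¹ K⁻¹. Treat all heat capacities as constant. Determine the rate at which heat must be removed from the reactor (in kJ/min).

Extent of reaction ξ = 0.866 × 32.8 = 28.405 mol/s
Reaction term: ξ·ΔH°_rxn = 28.405 × -150 = -4260.7 kJ/s
Sensible, feed 33.9→25 °C: -48.459 kJ/s
Outlet flows (mol/s): A 4.3952, H₂ 4.3952, B 28.405
Sensible, products 25→113 °C: 511.64 kJ/s
Q = ΔH = -3797.5 kJ/s = -3797.5 kW
Heat removed = 227850 kJ/min

Q_out = 228000 kJ/min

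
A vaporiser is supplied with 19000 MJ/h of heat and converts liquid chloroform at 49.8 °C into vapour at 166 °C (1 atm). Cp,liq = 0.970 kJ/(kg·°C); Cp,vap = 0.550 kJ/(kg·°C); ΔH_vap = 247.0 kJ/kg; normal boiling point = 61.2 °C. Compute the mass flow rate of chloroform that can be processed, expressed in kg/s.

ṁ = 16.7 kg/s

Δh = 0.970×(61.2−49.8) + 247.0 + 0.550×(166−61.2) = 315.7 kJ/kg
Q = 19000 MJ/h = 5277.8 kJ/s = 5277.8 kJ/s
ṁ = Q/Δh = 5277.8 / 315.7 = 16.718 kg/s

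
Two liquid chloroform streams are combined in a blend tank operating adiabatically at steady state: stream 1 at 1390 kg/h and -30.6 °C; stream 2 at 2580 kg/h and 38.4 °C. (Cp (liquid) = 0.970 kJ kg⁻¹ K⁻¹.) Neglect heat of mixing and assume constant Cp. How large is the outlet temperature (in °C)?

T_out = 14.2 °C

Adiabatic, steady state ⇒ Σ ṁᵢCp,ᵢ(T_out − Tᵢ) = 0
Σ ṁᵢCp,ᵢTᵢ = 1390×0.970×-30.6 + 2580×0.970×38.4 = 54842
Σ ṁᵢCp,ᵢ = 1390×0.970 + 2580×0.970 = 3850.9
T_out = 54842 / 3850.9 = 14.241 °C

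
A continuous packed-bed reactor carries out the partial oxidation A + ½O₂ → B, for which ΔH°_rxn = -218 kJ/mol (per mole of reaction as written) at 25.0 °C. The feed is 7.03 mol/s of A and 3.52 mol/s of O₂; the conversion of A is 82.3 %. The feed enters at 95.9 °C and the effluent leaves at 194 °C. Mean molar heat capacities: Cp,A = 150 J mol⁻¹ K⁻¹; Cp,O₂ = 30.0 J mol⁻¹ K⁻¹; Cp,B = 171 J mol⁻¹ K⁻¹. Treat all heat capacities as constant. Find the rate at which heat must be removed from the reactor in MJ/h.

Extent of reaction ξ = 0.823 × 7.03 = 5.7857 mol/s
Reaction term: ξ·ΔH°_rxn = 5.7857 × -218 = -1261.3 kJ/s
Sensible, feed 95.9→25 °C: -82.251 kJ/s
Outlet flows (mol/s): A 1.2443, O₂ 0.62716, B 5.7857
Sensible, products 25→194 °C: 201.92 kJ/s
Q = ΔH = -1141.6 kJ/s = -1141.6 kW
Heat removed = 4109.8 MJ/h

Q_out = 4110 MJ/h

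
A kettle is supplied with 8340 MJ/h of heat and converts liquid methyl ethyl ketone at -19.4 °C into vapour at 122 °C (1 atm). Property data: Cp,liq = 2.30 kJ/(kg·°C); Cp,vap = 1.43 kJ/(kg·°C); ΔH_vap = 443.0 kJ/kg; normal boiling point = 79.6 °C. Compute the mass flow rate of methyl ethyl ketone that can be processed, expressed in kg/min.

ṁ = 190 kg/min

Δh = 2.30×(79.6−-19.4) + 443.0 + 1.43×(122−79.6) = 731.33 kJ/kg
Q = 8340 MJ/h = 2316.7 kJ/s = 139000 kJ/min
ṁ = Q/Δh = 139000 / 731.33 = 190.06 kg/min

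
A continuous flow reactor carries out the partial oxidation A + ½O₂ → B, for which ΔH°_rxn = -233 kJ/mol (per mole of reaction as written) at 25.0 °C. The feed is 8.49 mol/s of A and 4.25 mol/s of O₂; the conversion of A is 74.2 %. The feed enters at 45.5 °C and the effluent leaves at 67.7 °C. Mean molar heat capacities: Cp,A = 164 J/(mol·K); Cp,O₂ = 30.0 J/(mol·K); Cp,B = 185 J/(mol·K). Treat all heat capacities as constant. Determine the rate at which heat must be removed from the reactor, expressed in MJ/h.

Extent of reaction ξ = 0.742 × 8.49 = 6.2996 mol/s
Reaction term: ξ·ΔH°_rxn = 6.2996 × -233 = -1467.8 kJ/s
Sensible, feed 45.5→25 °C: -31.157 kJ/s
Outlet flows (mol/s): A 2.1904, O₂ 1.1002, B 6.2996
Sensible, products 25→67.7 °C: 66.512 kJ/s
Q = ΔH = -1432.4 kJ/s = -1432.4 kW
Heat removed = 5156.8 MJ/h

Q_out = 5160 MJ/h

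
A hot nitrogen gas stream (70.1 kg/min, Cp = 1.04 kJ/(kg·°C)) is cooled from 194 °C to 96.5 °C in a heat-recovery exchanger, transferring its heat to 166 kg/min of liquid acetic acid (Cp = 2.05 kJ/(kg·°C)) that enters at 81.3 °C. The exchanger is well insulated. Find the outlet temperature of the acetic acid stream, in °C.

T_c,out = 102 °C

Heat released by hot stream: Q = 70.1 × 1.04 × (194 − 96.5) = 7108.1 kJ/min
Energy balance on cold side (adiabatic exchanger): Q = ṁ_c·Cp_c·(T_c,out − T_c,in)
T_c,out = 81.3 + 7108.1/(166 × 2.05) = 102.19 °C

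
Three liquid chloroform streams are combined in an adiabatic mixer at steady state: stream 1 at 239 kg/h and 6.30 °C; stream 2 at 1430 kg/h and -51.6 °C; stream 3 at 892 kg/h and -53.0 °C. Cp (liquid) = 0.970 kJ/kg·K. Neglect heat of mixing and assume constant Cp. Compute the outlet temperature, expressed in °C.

T_out = -46.7 °C

Adiabatic, steady state ⇒ Σ ṁᵢCp,ᵢ(T_out − Tᵢ) = 0
T_out = Σ ṁᵢCp,ᵢTᵢ / Σ ṁᵢCp,ᵢ
      = -115970 / 2484.2 = -46.684 °C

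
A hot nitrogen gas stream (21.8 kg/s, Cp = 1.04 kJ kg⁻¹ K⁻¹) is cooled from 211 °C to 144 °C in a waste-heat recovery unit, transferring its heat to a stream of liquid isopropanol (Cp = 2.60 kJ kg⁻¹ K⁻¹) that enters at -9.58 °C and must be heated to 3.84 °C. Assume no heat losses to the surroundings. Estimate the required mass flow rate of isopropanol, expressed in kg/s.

Heat released by hot stream: Q = 21.8 × 1.04 × (211 − 144) = 1519 kJ/s
Energy balance on cold side (adiabatic exchanger): Q = ṁ_c·Cp_c·(T_c,out − T_c,in)
ṁ_c = 1519 / [2.60 × (3.84 − -9.58)] = 43.535 kg/s

ṁ_c = 43.5 kg/s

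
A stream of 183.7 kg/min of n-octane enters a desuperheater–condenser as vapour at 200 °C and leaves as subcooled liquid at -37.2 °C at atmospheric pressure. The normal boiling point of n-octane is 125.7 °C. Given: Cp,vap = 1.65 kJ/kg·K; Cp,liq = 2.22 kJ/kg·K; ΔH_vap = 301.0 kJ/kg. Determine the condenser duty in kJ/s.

vapour 200→125.7 °C: -122.59 kJ/kg
condensation at 125.7 °C: -301 kJ/kg
liquid 125.7→-37.2 °C: -361.64 kJ/kg
Δh = -122.59 + -301 + -361.64 = -785.23 kJ/kg
Q = ṁ·Δh = 183.7 kg/min × -785.23 kJ/kg = -144250 kJ/min
|Q| = 2404.1 kW

Q_c = 2400 kJ/s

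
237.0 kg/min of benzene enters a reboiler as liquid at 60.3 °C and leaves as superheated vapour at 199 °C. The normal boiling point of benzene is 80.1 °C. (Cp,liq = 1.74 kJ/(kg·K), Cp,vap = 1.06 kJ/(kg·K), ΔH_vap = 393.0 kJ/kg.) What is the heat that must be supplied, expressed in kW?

liquid 60.3→80.1 °C: 34.452 kJ/kg
vaporisation at 80.1 °C: 393 kJ/kg
vapour 80.1→199 °C: 126.03 kJ/kg
Δh = 34.452 + 393 + 126.03 = 553.49 kJ/kg
Q = ṁ·Δh = 237.0 kg/min × 553.49 kJ/kg = 131180 kJ/min
|Q| = 2186.3 kW

Q = 2190 kW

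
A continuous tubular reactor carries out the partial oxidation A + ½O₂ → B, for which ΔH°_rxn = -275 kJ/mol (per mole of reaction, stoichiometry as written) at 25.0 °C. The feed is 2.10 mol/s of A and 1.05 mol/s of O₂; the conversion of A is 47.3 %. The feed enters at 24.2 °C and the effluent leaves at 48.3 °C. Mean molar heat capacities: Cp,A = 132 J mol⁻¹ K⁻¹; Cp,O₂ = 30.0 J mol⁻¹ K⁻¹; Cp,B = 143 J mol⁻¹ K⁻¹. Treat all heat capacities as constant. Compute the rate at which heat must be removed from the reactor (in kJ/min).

Extent of reaction ξ = 0.473 × 2.10 = 0.9933 mol/s
Reaction term: ξ·ΔH°_rxn = 0.9933 × -275 = -273.16 kJ/s
Sensible, feed 24.2→25 °C: 0.24696 kJ/s
Outlet flows (mol/s): A 1.1067, O₂ 0.55335, B 0.9933
Sensible, products 25→48.3 °C: 7.1001 kJ/s
Q = ΔH = -265.81 kJ/s = -265.81 kW
Heat removed = 15949 kJ/min

Q_out = 15900 kJ/min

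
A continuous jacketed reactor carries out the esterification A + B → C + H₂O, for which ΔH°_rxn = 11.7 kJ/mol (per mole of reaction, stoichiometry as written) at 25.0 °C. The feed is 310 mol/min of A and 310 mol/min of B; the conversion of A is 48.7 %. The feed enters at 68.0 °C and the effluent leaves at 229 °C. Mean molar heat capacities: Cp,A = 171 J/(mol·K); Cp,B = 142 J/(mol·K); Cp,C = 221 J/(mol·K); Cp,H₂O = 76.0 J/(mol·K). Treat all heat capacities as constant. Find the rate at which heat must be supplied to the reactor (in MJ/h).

Extent of reaction ξ = 0.487 × 310 = 150.97 mol/min
Reaction term: ξ·ΔH°_rxn = 150.97 × 11.7 = 1766.3 kJ/min
Sensible, feed 68.0→25 °C: -4172.3 kJ/min
Outlet flows (mol/min): A 159.03, B 159.03, C 150.97, H₂O 150.97
Sensible, products 25→229 °C: 19301 kJ/min
Q = ΔH = 16895 kJ/min = 281.59 kW
Heat supplied = 1013.7 MJ/h

Q_in = 1010 MJ/h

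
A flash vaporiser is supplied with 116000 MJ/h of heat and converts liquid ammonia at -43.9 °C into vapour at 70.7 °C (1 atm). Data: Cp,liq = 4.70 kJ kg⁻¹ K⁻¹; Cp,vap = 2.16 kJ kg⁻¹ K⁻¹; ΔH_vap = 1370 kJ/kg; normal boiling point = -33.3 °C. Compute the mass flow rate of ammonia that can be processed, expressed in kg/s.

ṁ = 19.6 kg/s

Δh = 4.70×(-33.3−-43.9) + 1370 + 2.16×(70.7−-33.3) = 1644.5 kJ/kg
Q = 116000 MJ/h = 32222 kJ/s = 32222 kJ/s
ṁ = Q/Δh = 32222 / 1644.5 = 19.594 kg/s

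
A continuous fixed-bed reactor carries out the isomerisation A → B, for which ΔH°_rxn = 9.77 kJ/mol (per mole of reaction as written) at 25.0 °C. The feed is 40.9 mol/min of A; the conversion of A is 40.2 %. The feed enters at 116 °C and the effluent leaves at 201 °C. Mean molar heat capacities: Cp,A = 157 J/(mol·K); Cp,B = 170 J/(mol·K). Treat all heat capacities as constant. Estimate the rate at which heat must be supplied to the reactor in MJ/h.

Q_in = 44.6 MJ/h

Extent of reaction ξ = 0.402 × 40.9 = 16.442 mol/min
Reaction term: ξ·ΔH°_rxn = 16.442 × 9.77 = 160.64 kJ/min
Sensible, feed 116→25 °C: -584.34 kJ/min
Outlet flows (mol/min): A 24.458, B 16.442
Sensible, products 25→201 °C: 1167.8 kJ/min
Q = ΔH = 744.07 kJ/min = 12.401 kW
Heat supplied = 44.644 MJ/h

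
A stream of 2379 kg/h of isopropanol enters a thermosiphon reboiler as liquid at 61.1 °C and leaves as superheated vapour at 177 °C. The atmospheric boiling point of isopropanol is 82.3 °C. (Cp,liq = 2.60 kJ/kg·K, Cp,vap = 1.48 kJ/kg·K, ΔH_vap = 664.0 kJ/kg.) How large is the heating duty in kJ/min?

liquid 61.1→82.3 °C: 55.12 kJ/kg
vaporisation at 82.3 °C: 664 kJ/kg
vapour 82.3→177 °C: 140.16 kJ/kg
Δh = 55.12 + 664 + 140.16 = 859.28 kJ/kg
Q = ṁ·Δh = 2379 kg/h × 859.28 kJ/kg = 2.0442e+06 kJ/h
|Q| = 567.84 kW = 34070 kJ/min

Q = 34100 kJ/min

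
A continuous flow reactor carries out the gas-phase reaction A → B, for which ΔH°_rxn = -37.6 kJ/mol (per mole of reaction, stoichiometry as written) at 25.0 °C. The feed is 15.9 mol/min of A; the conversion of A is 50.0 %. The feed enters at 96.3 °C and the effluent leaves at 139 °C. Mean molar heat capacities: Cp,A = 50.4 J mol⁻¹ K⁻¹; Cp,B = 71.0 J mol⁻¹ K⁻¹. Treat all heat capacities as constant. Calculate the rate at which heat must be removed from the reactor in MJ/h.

Q_out = 14.8 MJ/h

Extent of reaction ξ = 0.500 × 15.9 = 7.95 mol/min
Reaction term: ξ·ΔH°_rxn = 7.95 × -37.6 = -298.92 kJ/min
Sensible, feed 96.3→25 °C: -57.137 kJ/min
Outlet flows (mol/min): A 7.95, B 7.95
Sensible, products 25→139 °C: 110.02 kJ/min
Q = ΔH = -246.03 kJ/min = -4.1005 kW
Heat removed = 14.762 MJ/h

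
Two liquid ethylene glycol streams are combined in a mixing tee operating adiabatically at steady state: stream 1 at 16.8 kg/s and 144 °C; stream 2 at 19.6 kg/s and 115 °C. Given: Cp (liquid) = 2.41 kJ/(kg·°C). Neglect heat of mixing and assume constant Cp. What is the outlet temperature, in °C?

T_out = 128 °C

No heat crosses the boundary, so H_out = H_in.
T_out = Σ ṁᵢCp,ᵢTᵢ / Σ ṁᵢCp,ᵢ
      = 11262 / 87.724 = 128.38 °C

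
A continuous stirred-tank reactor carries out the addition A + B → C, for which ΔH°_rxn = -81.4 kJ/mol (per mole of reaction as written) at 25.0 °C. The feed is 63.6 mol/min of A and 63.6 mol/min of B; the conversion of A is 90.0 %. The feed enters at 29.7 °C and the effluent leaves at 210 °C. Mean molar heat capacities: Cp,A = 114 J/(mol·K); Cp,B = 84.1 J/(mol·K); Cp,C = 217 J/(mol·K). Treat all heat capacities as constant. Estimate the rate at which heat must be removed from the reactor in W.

Extent of reaction ξ = 0.900 × 63.6 = 57.24 mol/min
Reaction term: ξ·ΔH°_rxn = 57.24 × -81.4 = -4659.3 kJ/min
Sensible, feed 29.7→25 °C: -59.216 kJ/min
Outlet flows (mol/min): A 6.36, B 6.36, C 57.24
Sensible, products 25→210 °C: 2531 kJ/min
Q = ΔH = -2187.6 kJ/min = -36.459 kW
Heat removed = 36459 W

Q_out = 36500 W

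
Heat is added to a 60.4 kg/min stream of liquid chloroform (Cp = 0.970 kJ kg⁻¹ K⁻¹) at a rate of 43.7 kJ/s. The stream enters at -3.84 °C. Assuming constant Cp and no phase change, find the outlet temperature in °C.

Q = 43.7 kJ/s = 2622 kJ/min
ΔT = Q/(ṁ·Cp) = 2622/(60.4×0.970) = 44.753 K
T_out = -3.84 + 44.753 = 40.913 °C

T_out = 40.9 °C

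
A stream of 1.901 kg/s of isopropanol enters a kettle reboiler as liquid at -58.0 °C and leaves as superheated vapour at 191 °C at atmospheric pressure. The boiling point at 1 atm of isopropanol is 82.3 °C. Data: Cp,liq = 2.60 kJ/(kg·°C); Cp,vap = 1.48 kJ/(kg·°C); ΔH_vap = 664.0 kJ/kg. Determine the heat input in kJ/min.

liquid -58.0→82.3 °C: 364.78 kJ/kg
vaporisation at 82.3 °C: 664 kJ/kg
vapour 82.3→191 °C: 160.88 kJ/kg
Δh = 364.78 + 664 + 160.88 = 1189.7 kJ/kg
Q = ṁ·Δh = 1.901 kg/s × 1189.7 kJ/kg = 2261.5 kJ/s
|Q| = 2261.5 kW = 135690 kJ/min

Q = 136000 kJ/min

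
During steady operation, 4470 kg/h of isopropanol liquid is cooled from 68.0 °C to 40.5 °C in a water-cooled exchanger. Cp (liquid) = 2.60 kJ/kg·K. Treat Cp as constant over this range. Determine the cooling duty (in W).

Q = ṁ·Cp·ΔT = 4470 × 2.60 × (40.5 − 68.0) = -319600 kJ/h
Converting: 319600 / 3600 s = 88.779 kW
Cooling duty = 88779 W

Q_c = 88800 W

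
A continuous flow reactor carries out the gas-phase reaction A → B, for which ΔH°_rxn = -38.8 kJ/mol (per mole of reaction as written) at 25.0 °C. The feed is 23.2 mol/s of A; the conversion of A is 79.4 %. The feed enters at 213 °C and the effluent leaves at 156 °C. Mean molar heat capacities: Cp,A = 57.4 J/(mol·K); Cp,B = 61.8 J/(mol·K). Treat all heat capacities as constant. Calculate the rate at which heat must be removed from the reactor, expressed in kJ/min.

Extent of reaction ξ = 0.794 × 23.2 = 18.421 mol/s
Reaction term: ξ·ΔH°_rxn = 18.421 × -38.8 = -714.73 kJ/s
Sensible, feed 213→25 °C: -250.36 kJ/s
Outlet flows (mol/s): A 4.7792, B 18.421
Sensible, products 25→156 °C: 185.07 kJ/s
Q = ΔH = -780.02 kJ/s = -780.02 kW
Heat removed = 46801 kJ/min

Q_out = 46800 kJ/min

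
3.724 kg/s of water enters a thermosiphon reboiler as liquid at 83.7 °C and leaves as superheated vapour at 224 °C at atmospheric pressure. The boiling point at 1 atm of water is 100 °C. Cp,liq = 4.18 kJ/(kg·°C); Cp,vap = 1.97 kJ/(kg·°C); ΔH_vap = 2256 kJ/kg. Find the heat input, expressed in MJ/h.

liquid 83.7→100 °C: 68.134 kJ/kg
vaporisation at 100 °C: 2256 kJ/kg
vapour 100→224 °C: 244.28 kJ/kg
Δh = 68.134 + 2256 + 244.28 = 2568.4 kJ/kg
Q = ṁ·Δh = 3.724 kg/s × 2568.4 kJ/kg = 9564.8 kJ/s
|Q| = 9564.8 kW = 34433 MJ/h

Q = 34400 MJ/h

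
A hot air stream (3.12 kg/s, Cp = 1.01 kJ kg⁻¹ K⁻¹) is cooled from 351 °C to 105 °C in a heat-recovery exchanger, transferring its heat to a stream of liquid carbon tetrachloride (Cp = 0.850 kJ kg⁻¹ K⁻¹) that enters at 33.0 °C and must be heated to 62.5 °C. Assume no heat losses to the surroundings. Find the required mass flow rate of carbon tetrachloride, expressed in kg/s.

Heat released by hot stream: Q = 3.12 × 1.01 × (351 − 105) = 775.2 kJ/s
Energy balance on cold side (adiabatic exchanger): Q = ṁ_c·Cp_c·(T_c,out − T_c,in)
ṁ_c = 775.2 / [0.850 × (62.5 − 33.0)] = 30.915 kg/s

ṁ_c = 30.9 kg/s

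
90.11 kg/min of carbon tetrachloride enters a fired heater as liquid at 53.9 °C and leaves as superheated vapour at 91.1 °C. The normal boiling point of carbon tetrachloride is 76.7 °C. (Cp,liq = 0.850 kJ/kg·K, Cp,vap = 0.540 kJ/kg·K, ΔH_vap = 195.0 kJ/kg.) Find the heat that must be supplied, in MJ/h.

Q = 1200 MJ/h

liquid 53.9→76.7 °C: 19.38 kJ/kg
vaporisation at 76.7 °C: 195 kJ/kg
vapour 76.7→91.1 °C: 7.776 kJ/kg
Δh = 19.38 + 195 + 7.776 = 222.16 kJ/kg
Q = ṁ·Δh = 90.11 kg/min × 222.16 kJ/kg = 20018 kJ/min
|Q| = 333.64 kW = 1201.1 MJ/h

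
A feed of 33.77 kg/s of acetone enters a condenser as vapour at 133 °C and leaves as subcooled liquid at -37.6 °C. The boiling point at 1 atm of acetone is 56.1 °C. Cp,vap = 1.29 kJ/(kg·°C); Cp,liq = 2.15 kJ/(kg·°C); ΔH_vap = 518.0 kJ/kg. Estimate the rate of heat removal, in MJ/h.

Q_c = 99500 MJ/h

vapour 133→56.1 °C: -99.201 kJ/kg
condensation at 56.1 °C: -518 kJ/kg
liquid 56.1→-37.6 °C: -201.45 kJ/kg
Δh = -99.201 + -518 + -201.45 = -818.66 kJ/kg
Q = ṁ·Δh = 33.77 kg/s × -818.66 kJ/kg = -27646 kJ/s
|Q| = 27646 kW = 99526 MJ/h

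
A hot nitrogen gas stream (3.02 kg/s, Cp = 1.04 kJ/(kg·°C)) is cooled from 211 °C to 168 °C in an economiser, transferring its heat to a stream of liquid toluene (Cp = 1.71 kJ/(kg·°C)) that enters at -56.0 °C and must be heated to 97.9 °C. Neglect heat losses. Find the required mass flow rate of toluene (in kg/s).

Heat released by hot stream: Q = 3.02 × 1.04 × (211 − 168) = 135.05 kJ/s
Energy balance on cold side (adiabatic exchanger): Q = ṁ_c·Cp_c·(T_c,out − T_c,in)
ṁ_c = 135.05 / [1.71 × (97.9 − -56.0)] = 0.51319 kg/s

ṁ_c = 0.513 kg/s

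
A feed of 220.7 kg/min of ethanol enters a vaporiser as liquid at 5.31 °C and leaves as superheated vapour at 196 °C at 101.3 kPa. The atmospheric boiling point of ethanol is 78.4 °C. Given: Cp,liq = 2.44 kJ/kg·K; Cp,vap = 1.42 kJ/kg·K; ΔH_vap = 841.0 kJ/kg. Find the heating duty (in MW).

Q = 4.36 MW

liquid 5.31→78.4 °C: 178.34 kJ/kg
vaporisation at 78.4 °C: 841 kJ/kg
vapour 78.4→196 °C: 166.99 kJ/kg
Δh = 178.34 + 841 + 166.99 = 1186.3 kJ/kg
Q = ṁ·Δh = 220.7 kg/min × 1186.3 kJ/kg = 261820 kJ/min
|Q| = 4363.7 kW = 4.3637 MW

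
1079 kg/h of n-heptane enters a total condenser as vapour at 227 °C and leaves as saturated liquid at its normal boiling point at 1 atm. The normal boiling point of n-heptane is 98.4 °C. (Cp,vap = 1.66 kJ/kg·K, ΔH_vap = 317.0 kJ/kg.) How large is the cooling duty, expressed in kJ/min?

Q_c = 9540 kJ/min

vapour 227→98.4 °C: -213.48 kJ/kg
condensation at 98.4 °C: -317 kJ/kg
Δh = -213.48 + -317 = -530.48 kJ/kg
Q = ṁ·Δh = 1079 kg/h × -530.48 kJ/kg = -572380 kJ/h
|Q| = 159 kW = 9539.7 kJ/min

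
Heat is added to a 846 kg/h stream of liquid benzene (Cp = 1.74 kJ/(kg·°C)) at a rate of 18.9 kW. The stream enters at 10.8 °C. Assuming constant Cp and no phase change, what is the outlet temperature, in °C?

Q = 18.9 kW = 68040 kJ/h
ΔT = Q/(ṁ·Cp) = 68040/(846×1.74) = 46.222 K
T_out = 10.8 + 46.222 = 57.022 °C

T_out = 57.0 °C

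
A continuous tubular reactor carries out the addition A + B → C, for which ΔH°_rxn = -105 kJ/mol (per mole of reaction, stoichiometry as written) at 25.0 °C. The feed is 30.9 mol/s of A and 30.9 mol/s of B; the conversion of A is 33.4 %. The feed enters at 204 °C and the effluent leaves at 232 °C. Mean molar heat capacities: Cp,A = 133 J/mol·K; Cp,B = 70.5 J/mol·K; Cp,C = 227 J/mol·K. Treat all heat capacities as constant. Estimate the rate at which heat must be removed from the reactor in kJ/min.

Extent of reaction ξ = 0.334 × 30.9 = 10.321 mol/s
Reaction term: ξ·ΔH°_rxn = 10.321 × -105 = -1083.7 kJ/s
Sensible, feed 204→25 °C: -1125.6 kJ/s
Outlet flows (mol/s): A 20.579, B 20.579, C 10.321
Sensible, products 25→232 °C: 1351.9 kJ/s
Q = ΔH = -857.39 kJ/s = -857.39 kW
Heat removed = 51443 kJ/min

Q_out = 51400 kJ/min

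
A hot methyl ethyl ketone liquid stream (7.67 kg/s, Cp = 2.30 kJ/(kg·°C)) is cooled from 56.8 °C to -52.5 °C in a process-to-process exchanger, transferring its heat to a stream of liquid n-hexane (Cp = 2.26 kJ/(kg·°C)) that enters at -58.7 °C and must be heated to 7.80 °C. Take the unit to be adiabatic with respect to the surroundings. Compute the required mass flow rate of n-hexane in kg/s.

Heat released by hot stream: Q = 7.67 × 2.30 × (56.8 − -52.5) = 1928.2 kJ/s
Energy balance on cold side (adiabatic exchanger): Q = ṁ_c·Cp_c·(T_c,out − T_c,in)
ṁ_c = 1928.2 / [2.26 × (7.80 − -58.7)] = 12.83 kg/s

ṁ_c = 12.8 kg/s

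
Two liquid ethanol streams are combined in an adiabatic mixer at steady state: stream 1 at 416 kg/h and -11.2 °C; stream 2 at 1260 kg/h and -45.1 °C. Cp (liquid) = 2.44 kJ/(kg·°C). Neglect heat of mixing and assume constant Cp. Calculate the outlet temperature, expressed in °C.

T_out = -36.7 °C

No heat crosses the boundary, so H_out = H_in.
T_out = Σ ṁᵢCp,ᵢTᵢ / Σ ṁᵢCp,ᵢ
      = -150020 / 4089.4 = -36.686 °C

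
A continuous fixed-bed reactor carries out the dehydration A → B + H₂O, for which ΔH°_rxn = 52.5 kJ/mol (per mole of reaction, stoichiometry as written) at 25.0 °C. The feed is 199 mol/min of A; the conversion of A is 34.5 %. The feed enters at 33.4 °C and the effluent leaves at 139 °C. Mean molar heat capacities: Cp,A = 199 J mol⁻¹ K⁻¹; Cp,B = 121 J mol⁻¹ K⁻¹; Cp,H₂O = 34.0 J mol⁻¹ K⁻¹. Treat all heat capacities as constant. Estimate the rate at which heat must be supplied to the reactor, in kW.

Extent of reaction ξ = 0.345 × 199 = 68.655 mol/min
Reaction term: ξ·ΔH°_rxn = 68.655 × 52.5 = 3604.4 kJ/min
Sensible, feed 33.4→25 °C: -332.65 kJ/min
Outlet flows (mol/min): A 130.34, B 68.655, H₂O 68.655
Sensible, products 25→139 °C: 4170.1 kJ/min
Q = ΔH = 7441.9 kJ/min = 124.03 kW
Heat supplied = 124.03 kW

Q_in = 124 kW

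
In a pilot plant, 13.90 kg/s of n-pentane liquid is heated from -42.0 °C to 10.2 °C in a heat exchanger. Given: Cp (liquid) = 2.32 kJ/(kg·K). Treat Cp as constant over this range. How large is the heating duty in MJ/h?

Q = ṁ·Cp·ΔT = 13.90 × 2.32 × (10.2 − -42.0) = 1683.3 kJ/s
Heating duty = 6060 MJ/h

Q = 6060 MJ/h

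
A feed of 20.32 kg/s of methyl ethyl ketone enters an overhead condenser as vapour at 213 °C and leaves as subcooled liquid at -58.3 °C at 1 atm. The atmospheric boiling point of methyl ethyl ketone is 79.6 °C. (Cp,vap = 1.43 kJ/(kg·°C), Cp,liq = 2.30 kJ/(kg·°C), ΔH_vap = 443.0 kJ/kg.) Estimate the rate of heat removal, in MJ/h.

Q_c = 69600 MJ/h

vapour 213→79.6 °C: -190.76 kJ/kg
condensation at 79.6 °C: -443 kJ/kg
liquid 79.6→-58.3 °C: -317.17 kJ/kg
Δh = -190.76 + -443 + -317.17 = -950.93 kJ/kg
Q = ṁ·Δh = 20.32 kg/s × -950.93 kJ/kg = -19323 kJ/s
|Q| = 19323 kW = 69563 MJ/h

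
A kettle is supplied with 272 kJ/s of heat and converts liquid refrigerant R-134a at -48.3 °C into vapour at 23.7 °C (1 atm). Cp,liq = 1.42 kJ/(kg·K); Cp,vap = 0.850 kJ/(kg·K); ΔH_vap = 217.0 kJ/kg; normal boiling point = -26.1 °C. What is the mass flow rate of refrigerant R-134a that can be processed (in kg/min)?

ṁ = 56.1 kg/min

Δh = 1.42×(-26.1−-48.3) + 217.0 + 0.850×(23.7−-26.1) = 290.85 kJ/kg
Q = 272 kJ/s = 272 kJ/s = 16320 kJ/min
ṁ = Q/Δh = 16320 / 290.85 = 56.111 kg/min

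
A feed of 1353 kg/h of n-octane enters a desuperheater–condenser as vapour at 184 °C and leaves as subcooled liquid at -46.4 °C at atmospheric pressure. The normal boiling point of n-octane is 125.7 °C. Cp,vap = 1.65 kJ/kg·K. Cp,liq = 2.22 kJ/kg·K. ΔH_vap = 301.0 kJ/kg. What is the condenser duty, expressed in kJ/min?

vapour 184→125.7 °C: -96.195 kJ/kg
condensation at 125.7 °C: -301 kJ/kg
liquid 125.7→-46.4 °C: -382.06 kJ/kg
Δh = -96.195 + -301 + -382.06 = -779.26 kJ/kg
Q = ṁ·Δh = 1353 kg/h × -779.26 kJ/kg = -1.0543e+06 kJ/h
|Q| = 292.87 kW = 17572 kJ/min

Q_c = 17600 kJ/min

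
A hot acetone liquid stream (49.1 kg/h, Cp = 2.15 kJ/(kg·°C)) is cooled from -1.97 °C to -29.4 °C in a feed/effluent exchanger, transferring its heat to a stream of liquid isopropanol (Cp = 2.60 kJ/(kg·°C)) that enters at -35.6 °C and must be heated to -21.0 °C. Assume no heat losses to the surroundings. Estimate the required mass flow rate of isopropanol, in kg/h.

ṁ_c = 76.3 kg/h

Heat released by hot stream: Q = 49.1 × 2.15 × (-1.97 − -29.4) = 2895.6 kJ/h
Energy balance on cold side (adiabatic exchanger): Q = ṁ_c·Cp_c·(T_c,out − T_c,in)
ṁ_c = 2895.6 / [2.60 × (-21.0 − -35.6)] = 76.282 kg/h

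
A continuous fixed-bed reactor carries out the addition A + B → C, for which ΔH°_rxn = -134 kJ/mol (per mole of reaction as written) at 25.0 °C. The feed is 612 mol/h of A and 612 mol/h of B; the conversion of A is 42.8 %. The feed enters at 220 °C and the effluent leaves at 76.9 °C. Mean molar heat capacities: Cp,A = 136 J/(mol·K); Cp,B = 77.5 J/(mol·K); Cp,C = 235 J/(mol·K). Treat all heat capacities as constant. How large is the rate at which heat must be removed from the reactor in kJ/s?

Q_out = 14.9 kJ/s

Extent of reaction ξ = 0.428 × 612 = 261.94 mol/h
Reaction term: ξ·ΔH°_rxn = 261.94 × -134 = -35099 kJ/h
Sensible, feed 220→25 °C: -25479 kJ/h
Outlet flows (mol/h): A 350.06, B 350.06, C 261.94
Sensible, products 25→76.9 °C: 7073.6 kJ/h
Q = ΔH = -53505 kJ/h = -14.862 kW
Heat removed = 14.862 kJ/s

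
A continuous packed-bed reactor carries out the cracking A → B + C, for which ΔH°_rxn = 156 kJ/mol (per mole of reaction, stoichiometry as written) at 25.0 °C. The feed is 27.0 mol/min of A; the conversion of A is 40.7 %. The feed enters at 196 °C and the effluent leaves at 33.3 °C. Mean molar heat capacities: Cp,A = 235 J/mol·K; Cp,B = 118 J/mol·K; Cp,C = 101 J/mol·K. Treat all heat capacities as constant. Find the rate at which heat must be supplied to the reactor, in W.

Q_in = 11300 W

Extent of reaction ξ = 0.407 × 27.0 = 10.989 mol/min
Reaction term: ξ·ΔH°_rxn = 10.989 × 156 = 1714.3 kJ/min
Sensible, feed 196→25 °C: -1085 kJ/min
Outlet flows (mol/min): A 16.011, B 10.989, C 10.989
Sensible, products 25→33.3 °C: 51.204 kJ/min
Q = ΔH = 680.49 kJ/min = 11.342 kW
Heat supplied = 11342 W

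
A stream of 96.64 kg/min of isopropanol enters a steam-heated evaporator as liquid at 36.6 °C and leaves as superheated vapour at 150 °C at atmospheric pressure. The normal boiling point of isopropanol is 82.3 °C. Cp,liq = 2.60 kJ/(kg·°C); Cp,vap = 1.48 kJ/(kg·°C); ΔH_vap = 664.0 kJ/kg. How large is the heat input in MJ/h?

Q = 5120 MJ/h

liquid 36.6→82.3 °C: 118.82 kJ/kg
vaporisation at 82.3 °C: 664 kJ/kg
vapour 82.3→150 °C: 100.2 kJ/kg
Δh = 118.82 + 664 + 100.2 = 883.02 kJ/kg
Q = ṁ·Δh = 96.64 kg/min × 883.02 kJ/kg = 85335 kJ/min
|Q| = 1422.2 kW = 5120.1 MJ/h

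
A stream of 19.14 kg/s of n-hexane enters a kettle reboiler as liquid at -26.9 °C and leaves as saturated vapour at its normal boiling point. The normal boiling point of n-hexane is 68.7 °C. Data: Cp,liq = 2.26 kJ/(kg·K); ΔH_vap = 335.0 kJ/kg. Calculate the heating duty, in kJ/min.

Q = 633000 kJ/min

liquid -26.9→68.7 °C: 216.06 kJ/kg
vaporisation at 68.7 °C: 335 kJ/kg
Δh = 216.06 + 335 = 551.06 kJ/kg
Q = ṁ·Δh = 19.14 kg/s × 551.06 kJ/kg = 10547 kJ/s
|Q| = 10547 kW = 632830 kJ/min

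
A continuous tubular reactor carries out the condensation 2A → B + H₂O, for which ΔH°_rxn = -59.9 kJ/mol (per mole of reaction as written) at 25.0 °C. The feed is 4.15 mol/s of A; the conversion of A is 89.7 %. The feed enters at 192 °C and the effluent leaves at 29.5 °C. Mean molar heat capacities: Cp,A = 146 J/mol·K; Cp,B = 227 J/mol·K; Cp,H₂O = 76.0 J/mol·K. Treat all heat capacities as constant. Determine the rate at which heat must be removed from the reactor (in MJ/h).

Q_out = 755 MJ/h

Extent of reaction ξ = 0.897 × 4.15 / 2 = 1.8613 mol/s
Reaction term: ξ·ΔH°_rxn = 1.8613 × -59.9 = -111.49 kJ/s
Sensible, feed 192→25 °C: -101.19 kJ/s
Outlet flows (mol/s): A 0.42745, B 1.8613, H₂O 1.8613
Sensible, products 25→29.5 °C: 2.8187 kJ/s
Q = ΔH = -209.86 kJ/s = -209.86 kW
Heat removed = 755.49 MJ/h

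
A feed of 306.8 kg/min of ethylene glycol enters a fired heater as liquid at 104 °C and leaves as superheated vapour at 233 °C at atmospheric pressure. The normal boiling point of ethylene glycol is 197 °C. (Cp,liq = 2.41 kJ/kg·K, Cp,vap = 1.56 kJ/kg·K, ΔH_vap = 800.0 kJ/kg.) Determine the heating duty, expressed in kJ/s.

liquid 104→197 °C: 224.13 kJ/kg
vaporisation at 197 °C: 800 kJ/kg
vapour 197→233 °C: 56.16 kJ/kg
Δh = 224.13 + 800 + 56.16 = 1080.3 kJ/kg
Q = ṁ·Δh = 306.8 kg/min × 1080.3 kJ/kg = 331430 kJ/min
|Q| = 5523.9 kW

Q = 5520 kJ/s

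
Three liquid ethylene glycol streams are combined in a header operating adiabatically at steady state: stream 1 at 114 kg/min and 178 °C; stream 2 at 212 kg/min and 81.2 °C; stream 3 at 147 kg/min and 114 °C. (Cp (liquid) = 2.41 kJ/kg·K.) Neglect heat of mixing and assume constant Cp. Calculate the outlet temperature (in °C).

T_out = 115 °C

No heat crosses the boundary, so H_out = H_in.
Σ ṁᵢCp,ᵢTᵢ = 114×2.41×178 + 212×2.41×81.2 + 147×2.41×114 = 130780
Σ ṁᵢCp,ᵢ = 114×2.41 + 212×2.41 + 147×2.41 = 1139.9
T_out = 130780 / 1139.9 = 114.72 °C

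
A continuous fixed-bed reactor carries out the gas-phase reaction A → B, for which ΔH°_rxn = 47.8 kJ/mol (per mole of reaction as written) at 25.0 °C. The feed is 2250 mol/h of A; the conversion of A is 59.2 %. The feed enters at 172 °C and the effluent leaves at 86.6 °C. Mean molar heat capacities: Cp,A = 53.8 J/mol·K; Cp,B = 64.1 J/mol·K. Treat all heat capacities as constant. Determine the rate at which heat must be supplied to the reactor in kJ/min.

Extent of reaction ξ = 0.592 × 2250 = 1332 mol/h
Reaction term: ξ·ΔH°_rxn = 1332 × 47.8 = 63670 kJ/h
Sensible, feed 172→25 °C: -17794 kJ/h
Outlet flows (mol/h): A 918, B 1332
Sensible, products 25→86.6 °C: 8301.8 kJ/h
Q = ΔH = 54177 kJ/h = 15.049 kW
Heat supplied = 902.95 kJ/min

Q_in = 903 kJ/min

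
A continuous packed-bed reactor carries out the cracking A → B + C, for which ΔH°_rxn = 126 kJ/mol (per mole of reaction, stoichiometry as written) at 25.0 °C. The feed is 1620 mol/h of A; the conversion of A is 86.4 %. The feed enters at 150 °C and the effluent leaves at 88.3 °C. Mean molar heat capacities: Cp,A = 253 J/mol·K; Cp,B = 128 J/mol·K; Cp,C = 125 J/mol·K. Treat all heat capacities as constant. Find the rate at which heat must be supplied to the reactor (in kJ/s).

Q_in = 42.0 kJ/s

Extent of reaction ξ = 0.864 × 1620 = 1399.7 mol/h
Reaction term: ξ·ΔH°_rxn = 1399.7 × 126 = 176360 kJ/h
Sensible, feed 150→25 °C: -51232 kJ/h
Outlet flows (mol/h): A 220.32, B 1399.7, C 1399.7
Sensible, products 25→88.3 °C: 25944 kJ/h
Q = ΔH = 151070 kJ/h = 41.964 kW
Heat supplied = 41.964 kJ/s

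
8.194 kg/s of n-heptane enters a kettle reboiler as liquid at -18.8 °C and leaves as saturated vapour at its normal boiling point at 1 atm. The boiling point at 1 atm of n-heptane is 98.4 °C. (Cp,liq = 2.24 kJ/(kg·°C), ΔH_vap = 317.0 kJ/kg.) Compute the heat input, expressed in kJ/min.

Q = 285000 kJ/min

liquid -18.8→98.4 °C: 262.53 kJ/kg
vaporisation at 98.4 °C: 317 kJ/kg
Δh = 262.53 + 317 = 579.53 kJ/kg
Q = ṁ·Δh = 8.194 kg/s × 579.53 kJ/kg = 4748.7 kJ/s
|Q| = 4748.7 kW = 284920 kJ/min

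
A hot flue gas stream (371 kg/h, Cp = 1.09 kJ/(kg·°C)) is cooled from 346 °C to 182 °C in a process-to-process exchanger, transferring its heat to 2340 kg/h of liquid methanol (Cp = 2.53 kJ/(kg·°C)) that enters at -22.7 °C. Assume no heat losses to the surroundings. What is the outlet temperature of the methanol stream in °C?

Heat released by hot stream: Q = 371 × 1.09 × (346 − 182) = 66320 kJ/h
Energy balance on cold side (adiabatic exchanger): Q = ṁ_c·Cp_c·(T_c,out − T_c,in)
T_c,out = -22.7 + 66320/(2340 × 2.53) = -11.498 °C

T_c,out = -11.5 °C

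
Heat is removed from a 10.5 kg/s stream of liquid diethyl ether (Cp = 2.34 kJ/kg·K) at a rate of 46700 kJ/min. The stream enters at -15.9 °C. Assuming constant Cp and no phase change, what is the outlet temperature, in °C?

T_out = -47.6 °C

Q = 46700 kJ/min = 778.33 kJ/s
ΔT = Q/(ṁ·Cp) = 778.33/(10.5×2.34) = 31.678 K
T_out = -15.9 − 31.678 = -47.578 °C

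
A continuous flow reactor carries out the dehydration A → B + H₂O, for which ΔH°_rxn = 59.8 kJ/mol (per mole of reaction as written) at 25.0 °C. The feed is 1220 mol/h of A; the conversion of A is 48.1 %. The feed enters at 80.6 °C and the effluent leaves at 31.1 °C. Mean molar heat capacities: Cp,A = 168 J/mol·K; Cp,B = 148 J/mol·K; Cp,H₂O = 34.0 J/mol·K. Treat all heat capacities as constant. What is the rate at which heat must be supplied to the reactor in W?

Extent of reaction ξ = 0.481 × 1220 = 586.82 mol/h
Reaction term: ξ·ΔH°_rxn = 586.82 × 59.8 = 35092 kJ/h
Sensible, feed 80.6→25 °C: -11396 kJ/h
Outlet flows (mol/h): A 633.18, B 586.82, H₂O 586.82
Sensible, products 25→31.1 °C: 1300.4 kJ/h
Q = ΔH = 24996 kJ/h = 6.9435 kW
Heat supplied = 6943.5 W

Q_in = 6940 W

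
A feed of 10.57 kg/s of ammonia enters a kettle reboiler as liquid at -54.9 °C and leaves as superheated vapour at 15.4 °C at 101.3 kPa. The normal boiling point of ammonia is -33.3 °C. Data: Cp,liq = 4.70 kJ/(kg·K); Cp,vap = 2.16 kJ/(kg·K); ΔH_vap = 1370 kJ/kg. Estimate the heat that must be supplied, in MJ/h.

liquid -54.9→-33.3 °C: 101.52 kJ/kg
vaporisation at -33.3 °C: 1370 kJ/kg
vapour -33.3→15.4 °C: 105.19 kJ/kg
Δh = 101.52 + 1370 + 105.19 = 1576.7 kJ/kg
Q = ṁ·Δh = 10.57 kg/s × 1576.7 kJ/kg = 16666 kJ/s
|Q| = 16666 kW = 59997 MJ/h

Q = 60000 MJ/h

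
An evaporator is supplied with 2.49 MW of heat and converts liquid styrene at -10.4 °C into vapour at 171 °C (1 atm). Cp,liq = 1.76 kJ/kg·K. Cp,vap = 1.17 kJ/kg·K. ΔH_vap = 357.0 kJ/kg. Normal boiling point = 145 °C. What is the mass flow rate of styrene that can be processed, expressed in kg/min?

Δh = 1.76×(145−-10.4) + 357.0 + 1.17×(171−145) = 660.92 kJ/kg
Q = 2.49 MW = 2490 kJ/s = 149400 kJ/min
ṁ = Q/Δh = 149400 / 660.92 = 226.05 kg/min

ṁ = 226 kg/min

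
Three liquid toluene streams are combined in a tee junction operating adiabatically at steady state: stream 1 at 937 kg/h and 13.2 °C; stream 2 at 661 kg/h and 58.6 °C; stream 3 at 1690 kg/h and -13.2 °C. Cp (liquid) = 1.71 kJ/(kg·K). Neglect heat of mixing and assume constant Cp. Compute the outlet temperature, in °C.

T_out = 8.76 °C

Adiabatic, steady state ⇒ Σ ṁᵢCp,ᵢ(T_out − Tᵢ) = 0
T_out = Σ ṁᵢCp,ᵢTᵢ / Σ ṁᵢCp,ᵢ
      = 49239 / 5622.5 = 8.7576 °C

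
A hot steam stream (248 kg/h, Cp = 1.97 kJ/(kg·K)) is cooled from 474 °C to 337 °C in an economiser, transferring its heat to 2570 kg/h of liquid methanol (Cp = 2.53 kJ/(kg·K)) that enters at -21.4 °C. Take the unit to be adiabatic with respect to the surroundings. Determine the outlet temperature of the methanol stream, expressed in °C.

T_c,out = -11.1 °C

Heat released by hot stream: Q = 248 × 1.97 × (474 − 337) = 66933 kJ/h
Energy balance on cold side (adiabatic exchanger): Q = ṁ_c·Cp_c·(T_c,out − T_c,in)
T_c,out = -21.4 + 66933/(2570 × 2.53) = -11.106 °C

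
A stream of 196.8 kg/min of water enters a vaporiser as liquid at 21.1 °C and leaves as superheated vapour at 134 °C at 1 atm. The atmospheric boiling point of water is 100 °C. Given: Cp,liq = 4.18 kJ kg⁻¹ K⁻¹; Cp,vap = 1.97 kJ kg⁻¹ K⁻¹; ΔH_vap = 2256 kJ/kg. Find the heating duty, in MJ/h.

liquid 21.1→100 °C: 329.8 kJ/kg
vaporisation at 100 °C: 2256 kJ/kg
vapour 100→134 °C: 66.98 kJ/kg
Δh = 329.8 + 2256 + 66.98 = 2652.8 kJ/kg
Q = ṁ·Δh = 196.8 kg/min × 2652.8 kJ/kg = 522070 kJ/min
|Q| = 8701.1 kW = 31324 MJ/h

Q = 31300 MJ/h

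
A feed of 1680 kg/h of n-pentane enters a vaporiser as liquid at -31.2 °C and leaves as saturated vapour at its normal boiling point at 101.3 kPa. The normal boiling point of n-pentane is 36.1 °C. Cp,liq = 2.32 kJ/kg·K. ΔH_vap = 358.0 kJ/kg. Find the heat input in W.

Q = 240000 W

liquid -31.2→36.1 °C: 156.14 kJ/kg
vaporisation at 36.1 °C: 358 kJ/kg
Δh = 156.14 + 358 = 514.14 kJ/kg
Q = ṁ·Δh = 1680 kg/h × 514.14 kJ/kg = 863750 kJ/h
|Q| = 239.93 kW = 239930 W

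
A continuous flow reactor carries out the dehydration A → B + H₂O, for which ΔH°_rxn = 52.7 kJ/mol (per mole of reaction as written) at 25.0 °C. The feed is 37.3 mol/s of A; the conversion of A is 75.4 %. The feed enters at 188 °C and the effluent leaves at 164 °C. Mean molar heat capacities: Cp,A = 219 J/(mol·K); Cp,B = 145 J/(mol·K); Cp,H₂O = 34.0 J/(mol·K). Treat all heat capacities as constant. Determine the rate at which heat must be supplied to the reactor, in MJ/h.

Extent of reaction ξ = 0.754 × 37.3 = 28.124 mol/s
Reaction term: ξ·ΔH°_rxn = 28.124 × 52.7 = 1482.1 kJ/s
Sensible, feed 188→25 °C: -1331.5 kJ/s
Outlet flows (mol/s): A 9.1758, B 28.124, H₂O 28.124
Sensible, products 25→164 °C: 979.08 kJ/s
Q = ΔH = 1129.7 kJ/s = 1129.7 kW
Heat supplied = 4067 MJ/h

Q_in = 4070 MJ/h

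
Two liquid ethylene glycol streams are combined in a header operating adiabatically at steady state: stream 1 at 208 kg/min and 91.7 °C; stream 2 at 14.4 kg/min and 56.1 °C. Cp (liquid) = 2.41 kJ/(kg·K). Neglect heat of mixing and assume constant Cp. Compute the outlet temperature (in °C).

Adiabatic, steady state ⇒ Σ ṁᵢCp,ᵢ(T_out − Tᵢ) = 0
Σ ṁᵢCp,ᵢTᵢ = 208×2.41×91.7 + 14.4×2.41×56.1 = 47914
Σ ṁᵢCp,ᵢ = 208×2.41 + 14.4×2.41 = 535.98
T_out = 47914 / 535.98 = 89.395 °C

T_out = 89.4 °C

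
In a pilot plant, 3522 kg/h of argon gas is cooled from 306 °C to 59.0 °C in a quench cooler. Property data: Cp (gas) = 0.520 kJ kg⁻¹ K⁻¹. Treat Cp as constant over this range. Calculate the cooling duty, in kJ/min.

Q = ṁ·Cp·ΔT = 3522 × 0.520 × (59.0 − 306) = -452370 kJ/h
Converting: 452370 / 3600 s = 125.66 kW
Cooling duty = 7539.4 kJ/min

Q_c = 7540 kJ/min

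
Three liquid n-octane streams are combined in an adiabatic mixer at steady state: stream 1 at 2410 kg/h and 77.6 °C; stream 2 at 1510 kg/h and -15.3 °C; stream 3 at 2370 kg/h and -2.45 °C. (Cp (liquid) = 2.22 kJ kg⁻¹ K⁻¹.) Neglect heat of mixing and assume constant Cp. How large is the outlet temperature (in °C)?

Energy balance with Q = 0: Σ ṁᵢCp,ᵢ(T_out − Tᵢ) = 0
Σ ṁᵢCp,ᵢTᵢ = 2410×2.22×77.6 + 1510×2.22×-15.3 + 2370×2.22×-2.45 = 351000
Σ ṁᵢCp,ᵢ = 2410×2.22 + 1510×2.22 + 2370×2.22 = 13964
T_out = 351000 / 13964 = 25.136 °C

T_out = 25.1 °C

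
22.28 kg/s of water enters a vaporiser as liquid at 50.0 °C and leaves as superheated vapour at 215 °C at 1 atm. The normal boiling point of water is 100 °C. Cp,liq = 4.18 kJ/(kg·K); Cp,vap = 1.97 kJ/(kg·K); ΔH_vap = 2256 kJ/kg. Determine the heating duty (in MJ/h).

Q = 216000 MJ/h

liquid 50.0→100 °C: 209 kJ/kg
vaporisation at 100 °C: 2256 kJ/kg
vapour 100→215 °C: 226.55 kJ/kg
Δh = 209 + 2256 + 226.55 = 2691.6 kJ/kg
Q = ṁ·Δh = 22.28 kg/s × 2691.6 kJ/kg = 59968 kJ/s
|Q| = 59968 kW = 215880 MJ/h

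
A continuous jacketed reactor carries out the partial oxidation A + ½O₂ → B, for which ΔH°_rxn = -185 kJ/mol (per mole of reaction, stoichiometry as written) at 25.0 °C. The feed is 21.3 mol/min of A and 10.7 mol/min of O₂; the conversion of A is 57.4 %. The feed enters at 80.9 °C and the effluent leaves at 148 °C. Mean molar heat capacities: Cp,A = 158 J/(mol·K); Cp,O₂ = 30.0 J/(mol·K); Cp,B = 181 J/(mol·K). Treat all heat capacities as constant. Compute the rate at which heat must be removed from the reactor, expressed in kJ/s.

Extent of reaction ξ = 0.574 × 21.3 = 12.226 mol/min
Reaction term: ξ·ΔH°_rxn = 12.226 × -185 = -2261.8 kJ/min
Sensible, feed 80.9→25 °C: -206.07 kJ/min
Outlet flows (mol/min): A 9.0738, O₂ 4.5869, B 12.226
Sensible, products 25→148 °C: 465.46 kJ/min
Q = ΔH = -2002.5 kJ/min = -33.374 kW
Heat removed = 33.374 kJ/s

Q_out = 33.4 kJ/s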